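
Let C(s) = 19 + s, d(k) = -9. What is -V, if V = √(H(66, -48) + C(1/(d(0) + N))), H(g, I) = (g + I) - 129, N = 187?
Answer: -5*I*√116590/178 ≈ -9.5914*I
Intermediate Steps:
H(g, I) = -129 + I + g (H(g, I) = (I + g) - 129 = -129 + I + g)
V = 5*I*√116590/178 (V = √((-129 - 48 + 66) + (19 + 1/(-9 + 187))) = √(-111 + (19 + 1/178)) = √(-111 + 3383/178) = √(-16375/178) = 5*I*√116590/178 ≈ 9.5914*I)
-V = -5*I*√116590/178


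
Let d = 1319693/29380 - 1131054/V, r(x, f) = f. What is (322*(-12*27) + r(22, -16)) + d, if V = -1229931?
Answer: -1256284325219539/12045124260 ≈ -1.0430e+5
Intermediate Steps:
d = 552120565901/12045124260 (d = 1319693/29380 - 1131054/(-1229931) = 1319693*(1/29380) - 1131054*(-1/1229931) = 1319693/29380 + 377018/409977 = 552120565901/12045124260 ≈ 45.838)
(322*(-12*27) + r(22, -16)) + d = (322*(-12*27) - 16) + 552120565901/12045124260 = (322*(-324) - 16) + 552120565901/12045124260 = (-104328 - 16) + 552120565901/12045124260 = -104344 + 552120565901/12045124260 = -1256284325219539/12045124260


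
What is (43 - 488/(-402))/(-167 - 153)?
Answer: -8887/64320 ≈ -0.13817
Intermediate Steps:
(43 - 488/(-402))/(-167 - 153) = (43 - 488*(-1/402))/(-320) = (43 + 244/201)*(-1/320) = (8887/201)*(-1/320) = -8887/64320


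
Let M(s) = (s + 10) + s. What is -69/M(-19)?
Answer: 69/28 ≈ 2.4643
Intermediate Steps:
M(s) = 10 + 2*s (M(s) = (10 + s) + s = 10 + 2*s)
-69/M(-19) = -69/(10 + 2*(-19)) = -69/(10 - 38) = -69/(-28) = -69*(-1/28) = 69/28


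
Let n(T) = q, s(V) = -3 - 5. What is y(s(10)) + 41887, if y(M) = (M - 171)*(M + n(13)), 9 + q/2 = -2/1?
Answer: 47257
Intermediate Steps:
s(V) = -8
q = -22 (q = -18 + 2*(-2/1) = -18 + 2*(-2*1) = -18 + 2*(-2) = -18 - 4 = -22)
n(T) = -22
y(M) = (-171 + M)*(-22 + M) (y(M) = (M - 171)*(M - 22) = (-171 + M)*(-22 + M))
y(s(10)) + 41887 = (3762 + (-8)² - 193*(-8)) + 41887 = (3762 + 64 + 1544) + 41887 = 5370 + 41887 = 47257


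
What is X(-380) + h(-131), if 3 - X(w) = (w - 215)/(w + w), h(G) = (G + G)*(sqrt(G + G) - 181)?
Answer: 7208481/152 - 262*I*sqrt(262) ≈ 47424.0 - 4240.8*I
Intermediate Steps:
h(G) = 2*G*(-181 + sqrt(2)*sqrt(G)) (h(G) = (2*G)*(sqrt(2*G) - 181) = (2*G)*(sqrt(2)*sqrt(G) - 181) = (2*G)*(-181 + sqrt(2)*sqrt(G)) = 2*G*(-181 + sqrt(2)*sqrt(G)))
X(w) = 3 - (-215 + w)/(2*w) (X(w) = 3 - (w - 215)/(w + w) = 3 - (-215 + w)/(2*w))
X(-380) + h(-131) = (5/2)*(43 - 380)/(-380) + (-362*(-131) + 2*sqrt(2)*(-131)**(3/2)) = (5/2)*(-1/380)*(-337) + (47422 + 2*sqrt(2)*(-131*I*sqrt(131))) = 337/152 + (47422 - 262*I*sqrt(262)) = 7208481/152 - 262*I*sqrt(262)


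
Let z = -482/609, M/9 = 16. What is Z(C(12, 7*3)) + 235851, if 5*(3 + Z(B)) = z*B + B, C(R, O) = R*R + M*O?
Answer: 239519832/1015 ≈ 2.3598e+5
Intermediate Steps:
M = 144 (M = 9*16 = 144)
z = -482/609 (z = -482*1/609 = -482/609 ≈ -0.79146)
C(R, O) = R**2 + 144*O (C(R, O) = R*R + 144*O = R**2 + 144*O)
Z(B) = -3 + 127*B/3045 (Z(B) = -3 + (-482*B/609 + B)/5 = -3 + (127*B/609)/5 = -3 + 127*B/3045)
Z(C(12, 7*3)) + 235851 = (-3 + 127*(12**2 + 144*(7*3))/3045) + 235851 = (-3 + 127*(144 + 144*21)/3045) + 235851 = (-3 + 127*(144 + 3024)/3045) + 235851 = (-3 + (127/3045)*3168) + 235851 = (-3 + 134112/1015) + 235851 = 131067/1015 + 235851 = 239519832/1015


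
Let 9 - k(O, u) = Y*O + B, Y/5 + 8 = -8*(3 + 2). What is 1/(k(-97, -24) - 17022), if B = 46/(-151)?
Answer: -151/6084197 ≈ -2.4818e-5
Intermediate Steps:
B = -46/151 (B = 46*(-1/151) = -46/151 ≈ -0.30464)
Y = -240 (Y = -40 + 5*(-8*(3 + 2)) = -40 + 5*(-8*5) = -40 + 5*(-40) = -40 - 200 = -240)
k(O, u) = 1405/151 + 240*O (k(O, u) = 9 - (-240*O - 46/151) = 9 - (-46/151 - 240*O) = 9 + (46/151 + 240*O) = 1405/151 + 240*O)
1/(k(-97, -24) - 17022) = 1/((1405/151 + 240*(-97)) - 17022) = 1/((1405/151 - 23280) - 17022) = 1/(-3513875/151 - 17022) = 1/(-6084197/151) = -151/6084197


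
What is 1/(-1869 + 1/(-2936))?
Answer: -2936/5487385 ≈ -0.00053505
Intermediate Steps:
1/(-1869 + 1/(-2936)) = 1/(-1869 - 1/2936) = 1/(-5487385/2936) = -2936/5487385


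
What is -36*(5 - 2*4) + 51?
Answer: 159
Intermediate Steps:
-36*(5 - 2*4) + 51 = -36*(5 - 8) + 51 = -36*(-3) + 51 = 108 + 51 = 159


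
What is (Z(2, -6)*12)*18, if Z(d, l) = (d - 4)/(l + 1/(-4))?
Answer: 1728/25 ≈ 69.120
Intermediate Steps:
Z(d, l) = (-4 + d)/(-1/4 + l) (Z(d, l) = (-4 + d)/(l - 1/4) = (-4 + d)/(-1/4 + l))
(Z(2, -6)*12)*18 = ((4*(-4 + 2)/(-1 + 4*(-6)))*12)*18 = ((4*(-2)/(-1 - 24))*12)*18 = ((4*(-2)/(-25))*12)*18 = ((4*(-1/25)*(-2))*12)*18 = ((8/25)*12)*18 = (96/25)*18 = 1728/25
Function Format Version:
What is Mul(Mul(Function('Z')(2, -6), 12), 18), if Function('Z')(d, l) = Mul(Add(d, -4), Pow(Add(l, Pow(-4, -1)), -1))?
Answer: Rational(1728, 25) ≈ 69.120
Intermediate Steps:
Function('Z')(d, l) = Mul(Pow(Add(Rational(-1, 4), l), -1), Add(-4, d)) (Function('Z')(d, l) = Mul(Add(-4, d), Pow(Add(l, Rational(-1, 4)), -1)) = Mul(Add(-4, d), Pow(Add(Rational(-1, 4), l), -1)) = Mul(Pow(Add(Rational(-1, 4), l), -1), Add(-4, d)))
Mul(Mul(Function('Z')(2, -6), 12), 18) = Mul(Mul(Mul(4, Pow(Add(-1, Mul(4, -6)), -1), Add(-4, 2)), 12), 18) = Mul(Mul(Mul(4, Pow(Add(-1, -24), -1), -2), 12), 18) = Mul(Mul(Mul(4, Pow(-25, -1), -2), 12), 18) = Mul(Mul(Mul(4, Rational(-1, 25), -2), 12), 18) = Mul(Mul(Rational(8, 25), 12), 18) = Mul(Rational(96, 25), 18) = Rational(1728, 25)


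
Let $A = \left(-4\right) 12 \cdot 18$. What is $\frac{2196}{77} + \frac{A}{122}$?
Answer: $\frac{100692}{4697} \approx 21.438$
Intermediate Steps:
$A = -864$ ($A = \left(-48\right) 18 = -864$)
$\frac{2196}{77} + \frac{A}{122} = \frac{2196}{77} - \frac{864}{122} = 2196 \cdot \frac{1}{77} - \frac{432}{61} = \frac{2196}{77} - \frac{432}{61} = \frac{100692}{4697}$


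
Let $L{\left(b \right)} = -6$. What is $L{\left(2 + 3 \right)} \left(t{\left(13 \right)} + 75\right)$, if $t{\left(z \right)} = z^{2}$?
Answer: $-1464$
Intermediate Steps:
$L{\left(2 + 3 \right)} \left(t{\left(13 \right)} + 75\right) = - 6 \left(13^{2} + 75\right) = - 6 \left(169 + 75\right) = \left(-6\right) 244 = -1464$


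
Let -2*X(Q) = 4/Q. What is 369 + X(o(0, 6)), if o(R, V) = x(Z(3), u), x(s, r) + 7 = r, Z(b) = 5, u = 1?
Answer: 1108/3 ≈ 369.33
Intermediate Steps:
x(s, r) = -7 + r
o(R, V) = -6 (o(R, V) = -7 + 1 = -6)
X(Q) = -2/Q
369 + X(o(0, 6)) = 369 - 2/(-6) = 369 - 2*(-⅙) = 369 + ⅓ = 1108/3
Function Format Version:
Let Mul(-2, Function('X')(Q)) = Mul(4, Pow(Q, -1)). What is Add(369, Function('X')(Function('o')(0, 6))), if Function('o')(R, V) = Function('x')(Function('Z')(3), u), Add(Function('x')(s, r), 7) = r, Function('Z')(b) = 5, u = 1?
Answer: Rational(1108, 3) ≈ 369.33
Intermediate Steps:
Function('x')(s, r) = Add(-7, r)
Function('o')(R, V) = -6 (Function('o')(R, V) = Add(-7, 1) = -6)
Function('X')(Q) = Mul(-2, Pow(Q, -1)) (Function('X')(Q) = Mul(Rational(-1, 2), Mul(4, Pow(Q, -1))) = Mul(-2, Pow(Q, -1)))
Add(369, Function('X')(Function('o')(0, 6))) = Add(369, Mul(-2, Pow(-6, -1))) = Add(369, Mul(-2, Rational(-1, 6))) = Add(369, Rational(1, 3)) = Rational(1108, 3)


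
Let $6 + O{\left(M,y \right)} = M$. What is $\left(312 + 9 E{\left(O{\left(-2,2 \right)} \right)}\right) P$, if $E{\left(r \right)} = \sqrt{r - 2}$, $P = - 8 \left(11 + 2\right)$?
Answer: $-32448 - 936 i \sqrt{10} \approx -32448.0 - 2959.9 i$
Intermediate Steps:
$O{\left(M,y \right)} = -6 + M$
$P = -104$ ($P = \left(-8\right) 13 = -104$)
$E{\left(r \right)} = \sqrt{-2 + r}$
$\left(312 + 9 E{\left(O{\left(-2,2 \right)} \right)}\right) P = \left(312 + 9 \sqrt{-2 - 8}\right) \left(-104\right) = \left(312 + 9 \sqrt{-10}\right) \left(-104\right) = \left(312 + 9 i \sqrt{10}\right) \left(-104\right) = -32448 - 936 i \sqrt{10}$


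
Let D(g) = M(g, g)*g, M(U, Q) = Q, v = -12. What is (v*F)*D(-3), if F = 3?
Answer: -324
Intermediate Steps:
D(g) = g**2 (D(g) = g*g = g**2)
(v*F)*D(-3) = -12*3*(-3)**2 = -36*9 = -324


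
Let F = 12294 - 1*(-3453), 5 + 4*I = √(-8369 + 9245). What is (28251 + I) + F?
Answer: 175987/4 + √219/2 ≈ 44004.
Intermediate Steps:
I = -5/4 + √219/2 (I = -5/4 + √(-8369 + 9245)/4 = -5/4 + √876/4 = -5/4 + (2*√219)/4 = -5/4 + √219/2 ≈ 6.1493)
F = 15747 (F = 12294 + 3453 = 15747)
(28251 + I) + F = (28251 + (-5/4 + √219/2)) + 15747 = (112999/4 + √219/2) + 15747 = 175987/4 + √219/2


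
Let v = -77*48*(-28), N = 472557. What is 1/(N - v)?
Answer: 1/369069 ≈ 2.7095e-6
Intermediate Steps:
v = 103488 (v = -3696*(-28) = 103488)
1/(N - v) = 1/(472557 - 1*103488) = 1/(472557 - 103488) = 1/369069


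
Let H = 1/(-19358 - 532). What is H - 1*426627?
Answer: -8485611031/19890 ≈ -4.2663e+5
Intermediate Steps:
H = -1/19890 (H = 1/(-19890) = -1/19890 ≈ -5.0277e-5)
H - 1*426627 = -1/19890 - 1*426627 = -1/19890 - 426627 = -8485611031/19890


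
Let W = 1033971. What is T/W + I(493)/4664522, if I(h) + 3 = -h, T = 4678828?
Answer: 10911991645300/2411490238431 ≈ 4.5250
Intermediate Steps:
I(h) = -3 - h
T/W + I(493)/4664522 = 4678828/1033971 + (-3 - 1*493)/4664522 = 4678828*(1/1033971) + (-3 - 493)*(1/4664522) = 4678828/1033971 - 496*1/4664522 = 4678828/1033971 - 248/2332261 = 10911991645300/2411490238431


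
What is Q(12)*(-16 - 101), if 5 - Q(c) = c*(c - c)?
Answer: -585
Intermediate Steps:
Q(c) = 5 (Q(c) = 5 - c*(c - c) = 5 - c*0 = 5 - 1*0 = 5 + 0 = 5)
Q(12)*(-16 - 101) = 5*(-16 - 101) = 5*(-117) = -585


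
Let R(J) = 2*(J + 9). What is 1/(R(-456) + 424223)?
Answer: 1/423329 ≈ 2.3622e-6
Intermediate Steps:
R(J) = 18 + 2*J (R(J) = 2*(9 + J) = 18 + 2*J)
1/(R(-456) + 424223) = 1/((18 + 2*(-456)) + 424223) = 1/((18 - 912) + 424223) = 1/(-894 + 424223) = 1/423329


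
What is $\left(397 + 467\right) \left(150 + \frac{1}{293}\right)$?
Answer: $\frac{37973664}{293} \approx 1.296 \cdot 10^{5}$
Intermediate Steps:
$\left(397 + 467\right) \left(150 + \frac{1}{293}\right) = 864 \left(150 + \frac{1}{293}\right) = 864 \cdot \frac{43951}{293} = \frac{37973664}{293}$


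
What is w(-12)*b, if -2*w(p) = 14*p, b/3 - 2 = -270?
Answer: -67536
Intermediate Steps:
b = -804 (b = 6 + 3*(-270) = 6 - 810 = -804)
w(p) = -7*p
w(-12)*b = -7*(-12)*(-804) = 84*(-804) = -67536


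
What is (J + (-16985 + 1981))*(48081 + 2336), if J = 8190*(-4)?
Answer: -2408117588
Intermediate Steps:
J = -32760
(J + (-16985 + 1981))*(48081 + 2336) = (-32760 + (-16985 + 1981))*(48081 + 2336) = (-32760 - 15004)*50417 = -47764*50417 = -2408117588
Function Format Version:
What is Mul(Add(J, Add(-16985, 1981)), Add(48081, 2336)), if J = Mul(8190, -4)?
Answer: -2408117588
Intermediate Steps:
J = -32760
Mul(Add(J, Add(-16985, 1981)), Add(48081, 2336)) = Mul(Add(-32760, Add(-16985, 1981)), Add(48081, 2336)) = Mul(Add(-32760, -15004), 50417) = Mul(-47764, 50417) = -2408117588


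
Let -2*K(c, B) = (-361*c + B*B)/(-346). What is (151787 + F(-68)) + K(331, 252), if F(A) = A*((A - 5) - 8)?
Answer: 108792153/692 ≈ 1.5721e+5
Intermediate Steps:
K(c, B) = -361*c/692 + B²/692 (K(c, B) = -(-361*c + B*B)/(2*(-346)) = -(-361*c + B²)*(-1)/(2*346) = -(B² - 361*c)*(-1)/(2*346) = -(-B²/346 + 361*c/346)/2 = -361*c/692 + B²/692)
F(A) = A*(-13 + A) (F(A) = A*((-5 + A) - 8) = A*(-13 + A))
(151787 + F(-68)) + K(331, 252) = (151787 - 68*(-13 - 68)) + (-361/692*331 + (1/692)*252²) = (151787 - 68*(-81)) + (-119491/692 + (1/692)*63504) = (151787 + 5508) + (-119491/692 + 15876/173) = 157295 - 55987/692 = 108792153/692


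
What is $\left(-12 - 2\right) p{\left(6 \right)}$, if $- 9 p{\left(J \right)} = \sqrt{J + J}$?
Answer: $\frac{28 \sqrt{3}}{9} \approx 5.3886$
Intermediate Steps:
$p{\left(J \right)} = - \frac{\sqrt{2} \sqrt{J}}{9}$ ($p{\left(J \right)} = - \frac{\sqrt{J + J}}{9} = - \frac{\sqrt{2 J}}{9} = - \frac{\sqrt{2} \sqrt{J}}{9}$)
$\left(-12 - 2\right) p{\left(6 \right)} = \left(-12 - 2\right) \left(- \frac{\sqrt{2} \sqrt{6}}{9}\right) = - 14 \left(- \frac{2 \sqrt{3}}{9}\right) = \frac{28 \sqrt{3}}{9}$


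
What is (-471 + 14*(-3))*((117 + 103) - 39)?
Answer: -92853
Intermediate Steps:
(-471 + 14*(-3))*((117 + 103) - 39) = (-471 - 42)*(220 - 39) = -513*181 = -92853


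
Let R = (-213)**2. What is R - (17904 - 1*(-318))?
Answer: 27147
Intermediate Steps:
R = 45369
R - (17904 - 1*(-318)) = 45369 - (17904 - 1*(-318)) = 45369 - (17904 + 318) = 45369 - 1*18222 = 45369 - 18222 = 27147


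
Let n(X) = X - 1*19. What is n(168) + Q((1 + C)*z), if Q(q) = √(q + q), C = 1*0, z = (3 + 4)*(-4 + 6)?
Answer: 149 + 2*√7 ≈ 154.29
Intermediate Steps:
z = 14 (z = 7*2 = 14)
C = 0
Q(q) = √2*√q (Q(q) = √(2*q) = √2*√q)
n(X) = -19 + X (n(X) = X - 19 = -19 + X)
n(168) + Q((1 + C)*z) = (-19 + 168) + √2*√((1 + 0)*14) = 149 + √2*√(1*14) = 149 + √2*√14 = 149 + 2*√7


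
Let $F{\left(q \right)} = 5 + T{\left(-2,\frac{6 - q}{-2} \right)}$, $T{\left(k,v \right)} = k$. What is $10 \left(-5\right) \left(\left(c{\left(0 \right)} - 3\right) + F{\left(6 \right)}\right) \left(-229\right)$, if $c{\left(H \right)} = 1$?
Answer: $11450$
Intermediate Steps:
$F{\left(q \right)} = 3$ ($F{\left(q \right)} = 5 - 2 = 3$)
$10 \left(-5\right) \left(\left(c{\left(0 \right)} - 3\right) + F{\left(6 \right)}\right) \left(-229\right) = 10 \left(-5\right) \left(\left(1 - 3\right) + 3\right) \left(-229\right) = - 50 \left(-2 + 3\right) \left(-229\right) = \left(-50\right) 1 \left(-229\right) = \left(-50\right) \left(-229\right) = 11450$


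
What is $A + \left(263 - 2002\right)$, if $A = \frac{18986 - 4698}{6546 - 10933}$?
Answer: $- \frac{7643281}{4387} \approx -1742.3$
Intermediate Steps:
$A = - \frac{14288}{4387}$ ($A = \frac{14288}{-4387} = 14288 \left(- \frac{1}{4387}\right) = - \frac{14288}{4387} \approx -3.2569$)
$A + \left(263 - 2002\right) = - \frac{14288}{4387} + \left(263 - 2002\right) = - \frac{14288}{4387} - 1739 = - \frac{7643281}{4387}$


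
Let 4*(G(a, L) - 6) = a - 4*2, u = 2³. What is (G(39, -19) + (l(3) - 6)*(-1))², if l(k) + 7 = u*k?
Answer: 121/16 ≈ 7.5625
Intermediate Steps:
u = 8
l(k) = -7 + 8*k
G(a, L) = 4 + a/4 (G(a, L) = 6 + (a - 4*2)/4 = 6 + (a - 8)/4 = 6 + (-8 + a)/4 = 6 + (-2 + a/4) = 4 + a/4)
(G(39, -19) + (l(3) - 6)*(-1))² = ((4 + (¼)*39) + ((-7 + 8*3) - 6)*(-1))² = ((4 + 39/4) + ((-7 + 24) - 6)*(-1))² = (55/4 + (17 - 6)*(-1))² = (55/4 + 11*(-1))² = (55/4 - 11)² = (11/4)² = 121/16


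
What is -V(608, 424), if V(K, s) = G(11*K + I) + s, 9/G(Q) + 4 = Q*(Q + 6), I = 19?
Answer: -6363404299/15008029 ≈ -424.00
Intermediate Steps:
G(Q) = 9/(-4 + Q*(6 + Q)) (G(Q) = 9/(-4 + Q*(Q + 6)) = 9/(-4 + Q*(6 + Q)))
V(K, s) = s + 9/(110 + (19 + 11*K)**2 + 66*K) (V(K, s) = 9/(-4 + (11*K + 19)**2 + 6*(11*K + 19)) + s = 9/(-4 + (19 + 11*K)**2 + 6*(19 + 11*K)) + s = 9/(-4 + (19 + 11*K)**2 + (114 + 66*K)) + s = 9/(110 + (19 + 11*K)**2 + 66*K) + s = s + 9/(110 + (19 + 11*K)**2 + 66*K))
-V(608, 424) = -(9 + 424*(110 + (19 + 11*608)**2 + 66*608))/(110 + (19 + 11*608)**2 + 66*608) = -(9 + 424*(110 + (19 + 6688)**2 + 40128))/(110 + (19 + 6688)**2 + 40128) = -(9 + 424*(110 + 6707**2 + 40128))/(110 + 6707**2 + 40128) = -(9 + 424*(110 + 44983849 + 40128))/(110 + 44983849 + 40128) = -(9 + 424*45024087)/45024087 = -(9 + 19090212888)/45024087 = -19090212897/45024087 = -1*6363404299/15008029 = -6363404299/15008029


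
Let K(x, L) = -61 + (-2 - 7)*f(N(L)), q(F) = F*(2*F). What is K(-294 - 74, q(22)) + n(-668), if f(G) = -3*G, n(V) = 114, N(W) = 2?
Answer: 107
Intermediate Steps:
q(F) = 2*F**2
K(x, L) = -7 (K(x, L) = -61 + (-2 - 7)*(-3*2) = -61 - 9*(-6) = -61 + 54 = -7)
K(-294 - 74, q(22)) + n(-668) = -7 + 114 = 107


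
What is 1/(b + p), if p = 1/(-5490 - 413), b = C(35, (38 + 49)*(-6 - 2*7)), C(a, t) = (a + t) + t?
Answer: -5903/20335836 ≈ -0.00029028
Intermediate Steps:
C(a, t) = a + 2*t
b = -3445 (b = 35 + 2*((38 + 49)*(-6 - 2*7)) = 35 + 2*(87*(-6 - 14)) = 35 + 2*(87*(-20)) = 35 + 2*(-1740) = 35 - 3480 = -3445)
p = -1/5903 (p = 1/(-5903) = -1/5903 ≈ -0.00016941)
1/(b + p) = 1/(-3445 - 1/5903) = 1/(-20335836/5903) = -5903/20335836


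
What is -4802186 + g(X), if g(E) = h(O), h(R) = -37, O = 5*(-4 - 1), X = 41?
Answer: -4802223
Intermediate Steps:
O = -25 (O = 5*(-5) = -25)
g(E) = -37
-4802186 + g(X) = -4802186 - 37 = -4802223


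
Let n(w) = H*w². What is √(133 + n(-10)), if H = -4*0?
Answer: √133 ≈ 11.533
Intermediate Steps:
H = 0
n(w) = 0 (n(w) = 0*w² = 0)
√(133 + n(-10)) = √(133 + 0) = √133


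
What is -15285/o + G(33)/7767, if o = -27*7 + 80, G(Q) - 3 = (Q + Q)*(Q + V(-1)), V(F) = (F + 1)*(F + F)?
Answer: 39652108/282201 ≈ 140.51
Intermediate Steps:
V(F) = 2*F*(1 + F) (V(F) = (1 + F)*(2*F) = 2*F*(1 + F))
G(Q) = 3 + 2*Q² (G(Q) = 3 + (Q + Q)*(Q + 2*(-1)*(1 - 1)) = 3 + (2*Q)*(Q + 2*(-1)*0) = 3 + (2*Q)*(Q + 0) = 3 + (2*Q)*Q = 3 + 2*Q²)
o = -109 (o = -189 + 80 = -109)
-15285/o + G(33)/7767 = -15285/(-109) + (3 + 2*33²)/7767 = -15285*(-1/109) + (3 + 2*1089)*(1/7767) = 15285/109 + (3 + 2178)*(1/7767) = 15285/109 + 2181*(1/7767) = 15285/109 + 727/2589 = 39652108/282201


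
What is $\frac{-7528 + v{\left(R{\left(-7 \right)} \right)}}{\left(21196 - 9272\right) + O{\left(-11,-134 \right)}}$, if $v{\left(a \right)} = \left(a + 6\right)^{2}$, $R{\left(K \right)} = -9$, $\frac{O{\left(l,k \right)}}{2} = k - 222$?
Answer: $- \frac{7519}{11212} \approx -0.67062$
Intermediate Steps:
$O{\left(l,k \right)} = -444 + 2 k$ ($O{\left(l,k \right)} = 2 \left(k - 222\right) = 2 \left(-222 + k\right) = -444 + 2 k$)
$v{\left(a \right)} = \left(6 + a\right)^{2}$
$\frac{-7528 + v{\left(R{\left(-7 \right)} \right)}}{\left(21196 - 9272\right) + O{\left(-11,-134 \right)}} = \frac{-7528 + \left(6 - 9\right)^{2}}{\left(21196 - 9272\right) + \left(-444 + 2 \left(-134\right)\right)} = \frac{-7528 + \left(-3\right)^{2}}{11924 - 712} = \frac{-7528 + 9}{11924 - 712} = - \frac{7519}{11212}$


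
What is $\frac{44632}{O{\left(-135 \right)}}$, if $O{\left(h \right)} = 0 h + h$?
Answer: $- \frac{44632}{135} \approx -330.61$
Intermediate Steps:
$O{\left(h \right)} = h$ ($O{\left(h \right)} = 0 + h = h$)
$\frac{44632}{O{\left(-135 \right)}} = \frac{44632}{-135} = 44632 \left(- \frac{1}{135}\right) = - \frac{44632}{135}$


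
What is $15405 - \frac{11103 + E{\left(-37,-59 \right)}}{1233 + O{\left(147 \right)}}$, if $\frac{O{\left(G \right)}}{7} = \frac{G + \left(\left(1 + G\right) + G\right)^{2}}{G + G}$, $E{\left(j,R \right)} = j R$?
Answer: $\frac{1070044989}{69479} \approx 15401.0$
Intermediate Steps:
$E{\left(j,R \right)} = R j$
$O{\left(G \right)} = \frac{7 \left(G + \left(1 + 2 G\right)^{2}\right)}{2 G}$ ($O{\left(G \right)} = 7 \frac{G + \left(\left(1 + G\right) + G\right)^{2}}{G + G} = 7 \frac{G + \left(1 + 2 G\right)^{2}}{2 G} = \frac{7 \left(G + \left(1 + 2 G\right)^{2}\right)}{2 G}$)
$15405 - \frac{11103 + E{\left(-37,-59 \right)}}{1233 + O{\left(147 \right)}} = 15405 - \frac{11103 - -2183}{1233 + \left(\frac{35}{2} + 14 \cdot 147 + \frac{7}{2 \cdot 147}\right)} = 15405 - \frac{11103 + 2183}{1233 + \left(\frac{35}{2} + 2058 + \frac{7}{2} \cdot \frac{1}{147}\right)} = 15405 - \frac{13286}{1233 + \left(\frac{35}{2} + 2058 + \frac{1}{42}\right)} = 15405 - \frac{13286}{1233 + \frac{43586}{21}} = 15405 - \frac{13286}{\frac{69479}{21}} = 15405 - 13286 \cdot \frac{21}{69479} = 15405 - \frac{279006}{69479} = \frac{1070044989}{69479}$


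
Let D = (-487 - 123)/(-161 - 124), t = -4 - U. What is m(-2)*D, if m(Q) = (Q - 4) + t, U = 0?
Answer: -1220/57 ≈ -21.404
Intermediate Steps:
t = -4 (t = -4 - 1*0 = -4 + 0 = -4)
m(Q) = -8 + Q (m(Q) = (Q - 4) - 4 = (-4 + Q) - 4 = -8 + Q)
D = 122/57 (D = -610/(-285) = -610*(-1/285) = 122/57 ≈ 2.1404)
m(-2)*D = (-8 - 2)*(122/57) = -10*122/57 = -1220/57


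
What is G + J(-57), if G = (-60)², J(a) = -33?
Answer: 3567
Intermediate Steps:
G = 3600
G + J(-57) = 3600 - 33 = 3567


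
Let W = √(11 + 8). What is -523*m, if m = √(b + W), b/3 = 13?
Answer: -523*√(39 + √19) ≈ -3443.8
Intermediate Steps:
b = 39 (b = 3*13 = 39)
W = √19 ≈ 4.3589
m = √(39 + √19) ≈ 6.5847
-523*m = -523*√(39 + √19)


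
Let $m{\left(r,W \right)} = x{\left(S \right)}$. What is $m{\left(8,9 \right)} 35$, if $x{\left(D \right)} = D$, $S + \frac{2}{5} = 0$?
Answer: $-14$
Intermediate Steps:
$S = - \frac{2}{5}$ ($S = - \frac{2}{5} + 0 = - \frac{2}{5} \approx -0.4$)
$m{\left(r,W \right)} = - \frac{2}{5}$
$m{\left(8,9 \right)} 35 = \left(- \frac{2}{5}\right) 35 = -14$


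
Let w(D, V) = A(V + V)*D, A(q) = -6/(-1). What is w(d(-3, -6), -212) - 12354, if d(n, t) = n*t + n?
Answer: -12264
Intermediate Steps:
A(q) = 6 (A(q) = -6*(-1) = 6)
d(n, t) = n + n*t
w(D, V) = 6*D
w(d(-3, -6), -212) - 12354 = 6*(-3*(1 - 6)) - 12354 = 6*(-3*(-5)) - 12354 = 6*15 - 12354 = 90 - 12354 = -12264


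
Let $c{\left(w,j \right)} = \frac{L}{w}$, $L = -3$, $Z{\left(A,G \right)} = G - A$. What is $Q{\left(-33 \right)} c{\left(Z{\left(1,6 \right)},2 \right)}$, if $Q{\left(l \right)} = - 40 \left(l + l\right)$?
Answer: $-1584$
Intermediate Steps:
$Q{\left(l \right)} = - 80 l$ ($Q{\left(l \right)} = - 40 \cdot 2 l = - 80 l$)
$c{\left(w,j \right)} = - \frac{3}{w}$
$Q{\left(-33 \right)} c{\left(Z{\left(1,6 \right)},2 \right)} = \left(-80\right) \left(-33\right) \left(- \frac{3}{6 - 1}\right) = 2640 \left(- \frac{3}{6 - 1}\right) = 2640 \left(- \frac{3}{5}\right) = -1584$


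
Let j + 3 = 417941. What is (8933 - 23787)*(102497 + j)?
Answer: -7730541490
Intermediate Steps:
j = 417938 (j = -3 + 417941 = 417938)
(8933 - 23787)*(102497 + j) = (8933 - 23787)*(102497 + 417938) = -14854*520435 = -7730541490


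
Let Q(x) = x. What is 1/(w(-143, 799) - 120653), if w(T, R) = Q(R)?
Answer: -1/119854 ≈ -8.3435e-6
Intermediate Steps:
w(T, R) = R
1/(w(-143, 799) - 120653) = 1/(799 - 120653) = 1/(-119854) = -1/119854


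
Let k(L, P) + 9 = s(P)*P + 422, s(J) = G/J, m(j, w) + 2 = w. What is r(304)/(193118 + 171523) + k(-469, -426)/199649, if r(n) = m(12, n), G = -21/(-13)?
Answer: 2749236964/946402743117 ≈ 0.0029049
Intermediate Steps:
G = 21/13 (G = -21*(-1/13) = 21/13 ≈ 1.6154)
m(j, w) = -2 + w
r(n) = -2 + n
s(J) = 21/(13*J)
k(L, P) = 5390/13 (k(L, P) = -9 + ((21/(13*P))*P + 422) = -9 + (21/13 + 422) = -9 + 5507/13 = 5390/13)
r(304)/(193118 + 171523) + k(-469, -426)/199649 = (-2 + 304)/(193118 + 171523) + (5390/13)/199649 = 302/364641 + (5390/13)*(1/199649) = 302*(1/364641) + 5390/2595437 = 302/364641 + 5390/2595437 = 2749236964/946402743117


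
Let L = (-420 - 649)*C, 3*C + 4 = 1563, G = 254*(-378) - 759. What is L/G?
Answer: 1666571/290313 ≈ 5.7406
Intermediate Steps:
G = -96771 (G = -96012 - 759 = -96771)
C = 1559/3 (C = -4/3 + (⅓)*1563 = -4/3 + 521 = 1559/3 ≈ 519.67)
L = -1666571/3 (L = (-420 - 649)*(1559/3) = -1069*1559/3 = -1666571/3 ≈ -5.5552e+5)
L/G = -1666571/3/(-96771) = -1666571/3*(-1/96771) = 1666571/290313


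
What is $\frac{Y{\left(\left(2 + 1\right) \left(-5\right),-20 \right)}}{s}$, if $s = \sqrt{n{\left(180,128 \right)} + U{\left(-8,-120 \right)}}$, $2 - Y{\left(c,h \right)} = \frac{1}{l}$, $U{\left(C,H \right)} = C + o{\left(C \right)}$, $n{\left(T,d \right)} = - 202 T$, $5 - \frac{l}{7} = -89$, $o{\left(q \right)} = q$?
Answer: $- \frac{1315 i \sqrt{9094}}{11967704} \approx - 0.010478 i$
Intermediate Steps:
$l = 658$ ($l = 35 - -623 = 35 + 623 = 658$)
$U{\left(C,H \right)} = 2 C$ ($U{\left(C,H \right)} = C + C = 2 C$)
$Y{\left(c,h \right)} = \frac{1315}{658}$ ($Y{\left(c,h \right)} = 2 - \frac{1}{658} = \frac{1315}{658}$)
$s = 2 i \sqrt{9094}$ ($s = \sqrt{\left(-202\right) 180 + 2 \left(-8\right)} = \sqrt{-36360 - 16} = \sqrt{-36376} = 2 i \sqrt{9094} \approx 190.72 i$)
$\frac{Y{\left(\left(2 + 1\right) \left(-5\right),-20 \right)}}{s} = \frac{1315}{658 \cdot 2 i \sqrt{9094}} = \frac{1315 \left(- \frac{i \sqrt{9094}}{18188}\right)}{658} = - \frac{1315 i \sqrt{9094}}{11967704}$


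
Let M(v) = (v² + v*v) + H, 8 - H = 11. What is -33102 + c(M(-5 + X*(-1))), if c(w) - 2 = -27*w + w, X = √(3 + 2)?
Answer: -34582 - 520*√5 ≈ -35745.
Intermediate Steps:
H = -3 (H = 8 - 1*11 = 8 - 11 = -3)
X = √5 ≈ 2.2361
M(v) = -3 + 2*v² (M(v) = (v² + v*v) - 3 = (v² + v²) - 3 = 2*v² - 3 = -3 + 2*v²)
c(w) = 2 - 26*w (c(w) = 2 + (-27*w + w) = 2 - 26*w)
-33102 + c(M(-5 + X*(-1))) = -33102 + (2 - 26*(-3 + 2*(-5 + √5*(-1))²)) = -33102 + (2 - 26*(-3 + 2*(-5 - √5)²)) = -33102 + (2 + (78 - 52*(-5 - √5)²)) = -33102 + (80 - 52*(-5 - √5)²) = -33022 - 52*(-5 - √5)²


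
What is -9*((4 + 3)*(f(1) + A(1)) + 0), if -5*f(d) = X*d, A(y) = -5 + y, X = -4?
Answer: 1008/5 ≈ 201.60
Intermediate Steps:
f(d) = 4*d/5 (f(d) = -(-4)*d/5 = 4*d/5)
-9*((4 + 3)*(f(1) + A(1)) + 0) = -9*((4 + 3)*((⅘)*1 + (-5 + 1)) + 0) = -9*(7*(⅘ - 4) + 0) = -9*(7*(-16/5) + 0) = -9*(-112/5 + 0) = -9*(-112/5) = 1008/5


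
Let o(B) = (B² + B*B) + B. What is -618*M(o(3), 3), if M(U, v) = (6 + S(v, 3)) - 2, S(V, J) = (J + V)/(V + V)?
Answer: -3090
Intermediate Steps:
S(V, J) = (J + V)/(2*V) (S(V, J) = (J + V)/((2*V)) = (J + V)*(1/(2*V)) = (J + V)/(2*V))
o(B) = B + 2*B² (o(B) = (B² + B²) + B = 2*B² + B = B + 2*B²)
M(U, v) = 4 + (3 + v)/(2*v) (M(U, v) = (6 + (3 + v)/(2*v)) - 2 = 4 + (3 + v)/(2*v))
-618*M(o(3), 3) = -927*(1 + 3*3)/3 = -927*(1 + 9)/3 = -927*10/3 = -618*5 = -3090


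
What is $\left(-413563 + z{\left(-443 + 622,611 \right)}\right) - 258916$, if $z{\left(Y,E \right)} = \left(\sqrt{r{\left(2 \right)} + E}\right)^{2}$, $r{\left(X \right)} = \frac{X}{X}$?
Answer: $-671867$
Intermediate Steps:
$r{\left(X \right)} = 1$
$z{\left(Y,E \right)} = 1 + E$ ($z{\left(Y,E \right)} = \left(\sqrt{1 + E}\right)^{2} = 1 + E$)
$\left(-413563 + z{\left(-443 + 622,611 \right)}\right) - 258916 = \left(-413563 + \left(1 + 611\right)\right) - 258916 = \left(-413563 + 612\right) - 258916 = -412951 - 258916 = -671867$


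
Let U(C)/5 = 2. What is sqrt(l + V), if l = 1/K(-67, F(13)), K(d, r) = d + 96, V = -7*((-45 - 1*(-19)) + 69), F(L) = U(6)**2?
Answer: 2*I*sqrt(63278)/29 ≈ 17.348*I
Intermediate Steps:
U(C) = 10 (U(C) = 5*2 = 10)
F(L) = 100 (F(L) = 10**2 = 100)
V = -301 (V = -7*((-45 + 19) + 69) = -7*(-26 + 69) = -7*43 = -301)
K(d, r) = 96 + d
l = 1/29 (l = 1/(96 - 67) = 1/29 ≈ 0.034483)
sqrt(l + V) = sqrt(1/29 - 301) = sqrt(-8728/29) = 2*I*sqrt(63278)/29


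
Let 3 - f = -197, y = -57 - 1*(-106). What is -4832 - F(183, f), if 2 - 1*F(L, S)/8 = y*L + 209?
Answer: 68560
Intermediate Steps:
y = 49 (y = -57 + 106 = 49)
f = 200 (f = 3 - 1*(-197) = 3 + 197 = 200)
F(L, S) = -1656 - 392*L (F(L, S) = 16 - 8*(49*L + 209) = 16 - 8*(209 + 49*L) = 16 + (-1672 - 392*L) = -1656 - 392*L)
-4832 - F(183, f) = -4832 - (-1656 - 392*183) = -4832 - (-1656 - 71736) = -4832 - 1*(-73392) = -4832 + 73392 = 68560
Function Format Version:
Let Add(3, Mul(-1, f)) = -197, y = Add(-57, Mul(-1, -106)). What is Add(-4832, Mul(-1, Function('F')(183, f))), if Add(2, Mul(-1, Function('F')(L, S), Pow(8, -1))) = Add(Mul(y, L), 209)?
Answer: 68560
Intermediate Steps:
y = 49 (y = Add(-57, 106) = 49)
f = 200 (f = Add(3, Mul(-1, -197)) = Add(3, 197) = 200)
Function('F')(L, S) = Add(-1656, Mul(-392, L)) (Function('F')(L, S) = Add(16, Mul(-8, Add(Mul(49, L), 209))) = Add(16, Mul(-8, Add(209, Mul(49, L)))) = Add(16, Add(-1672, Mul(-392, L))) = Add(-1656, Mul(-392, L)))
Add(-4832, Mul(-1, Function('F')(183, f))) = Add(-4832, Mul(-1, Add(-1656, Mul(-392, 183)))) = Add(-4832, Mul(-1, Add(-1656, -71736))) = Add(-4832, Mul(-1, -73392)) = Add(-4832, 73392) = 68560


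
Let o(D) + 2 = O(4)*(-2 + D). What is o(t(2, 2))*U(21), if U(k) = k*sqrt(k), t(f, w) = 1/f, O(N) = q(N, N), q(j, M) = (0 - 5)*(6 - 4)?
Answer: 273*sqrt(21) ≈ 1251.0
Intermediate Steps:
q(j, M) = -10 (q(j, M) = -5*2 = -10)
O(N) = -10
U(k) = k**(3/2)
o(D) = 18 - 10*D (o(D) = -2 - 10*(-2 + D) = -2 + (20 - 10*D) = 18 - 10*D)
o(t(2, 2))*U(21) = (18 - 10/2)*21**(3/2) = (18 - 10*1/2)*(21*sqrt(21)) = (18 - 5)*(21*sqrt(21)) = 13*(21*sqrt(21)) = 273*sqrt(21)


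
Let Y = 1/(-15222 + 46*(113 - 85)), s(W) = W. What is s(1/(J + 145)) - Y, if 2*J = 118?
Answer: 7069/1421268 ≈ 0.0049737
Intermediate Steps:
J = 59 (J = (1/2)*118 = 59)
Y = -1/13934 (Y = 1/(-15222 + 46*28) = 1/(-15222 + 1288) = 1/(-13934) = -1/13934 ≈ -7.1767e-5)
s(1/(J + 145)) - Y = 1/(59 + 145) - 1*(-1/13934) = 1/204 + 1/13934 = 7069/1421268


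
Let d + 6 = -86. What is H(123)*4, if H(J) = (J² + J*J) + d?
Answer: 120664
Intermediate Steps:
d = -92 (d = -6 - 86 = -92)
H(J) = -92 + 2*J² (H(J) = (J² + J*J) - 92 = (J² + J²) - 92 = 2*J² - 92 = -92 + 2*J²)
H(123)*4 = (-92 + 2*123²)*4 = (-92 + 2*15129)*4 = (-92 + 30258)*4 = 30166*4 = 120664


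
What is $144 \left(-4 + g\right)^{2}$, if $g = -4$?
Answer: $9216$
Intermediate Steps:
$144 \left(-4 + g\right)^{2} = 144 \left(-4 - 4\right)^{2} = 144 \left(-8\right)^{2} = 144 \cdot 64 = 9216$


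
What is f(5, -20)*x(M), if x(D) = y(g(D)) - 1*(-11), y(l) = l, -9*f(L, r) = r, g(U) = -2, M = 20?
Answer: 20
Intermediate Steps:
f(L, r) = -r/9
x(D) = 9 (x(D) = -2 - 1*(-11) = -2 + 11 = 9)
f(5, -20)*x(M) = -⅑*(-20)*9 = (20/9)*9 = 20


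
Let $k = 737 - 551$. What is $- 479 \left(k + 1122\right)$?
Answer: $-626532$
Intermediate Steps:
$k = 186$ ($k = 737 - 551 = 186$)
$- 479 \left(k + 1122\right) = - 479 \left(186 + 1122\right) = \left(-479\right) 1308 = -626532$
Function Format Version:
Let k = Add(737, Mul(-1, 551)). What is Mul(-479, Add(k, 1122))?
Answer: -626532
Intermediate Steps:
k = 186 (k = Add(737, -551) = 186)
Mul(-479, Add(k, 1122)) = Mul(-479, Add(186, 1122)) = Mul(-479, 1308) = -626532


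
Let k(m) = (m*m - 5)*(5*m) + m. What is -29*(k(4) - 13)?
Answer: -6119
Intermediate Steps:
k(m) = m + 5*m*(-5 + m**2) (k(m) = (m**2 - 5)*(5*m) + m = (-5 + m**2)*(5*m) + m = 5*m*(-5 + m**2) + m = m + 5*m*(-5 + m**2))
-29*(k(4) - 13) = -29*(4*(-24 + 5*4**2) - 13) = -29*(4*(-24 + 5*16) - 13) = -29*(4*(-24 + 80) - 13) = -29*(4*56 - 13) = -29*(224 - 13) = -29*211 = -6119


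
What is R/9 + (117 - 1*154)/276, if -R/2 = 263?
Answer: -48503/828 ≈ -58.578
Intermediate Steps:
R = -526 (R = -2*263 = -526)
R/9 + (117 - 1*154)/276 = -526/9 + (117 - 1*154)/276 = -526*⅑ + (117 - 154)*(1/276) = -526/9 - 37*1/276 = -526/9 - 37/276 = -48503/828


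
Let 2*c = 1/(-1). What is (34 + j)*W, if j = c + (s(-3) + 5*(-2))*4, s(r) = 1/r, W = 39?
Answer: -611/2 ≈ -305.50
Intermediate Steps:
c = -½ (c = (½)/(-1) = (½)*(-1) = -½ ≈ -0.50000)
s(r) = 1/r
j = -251/6 (j = -½ + (1/(-3) + 5*(-2))*4 = -½ + (-⅓ - 10)*4 = -½ - 31/3*4 = -½ - 124/3 = -251/6 ≈ -41.833)
(34 + j)*W = (34 - 251/6)*39 = -47/6*39 = -611/2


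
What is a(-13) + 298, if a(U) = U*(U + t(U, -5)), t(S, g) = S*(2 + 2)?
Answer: 1143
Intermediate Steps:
t(S, g) = 4*S (t(S, g) = S*4 = 4*S)
a(U) = 5*U**2 (a(U) = U*(U + 4*U) = U*(5*U) = 5*U**2)
a(-13) + 298 = 5*(-13)**2 + 298 = 5*169 + 298 = 845 + 298 = 1143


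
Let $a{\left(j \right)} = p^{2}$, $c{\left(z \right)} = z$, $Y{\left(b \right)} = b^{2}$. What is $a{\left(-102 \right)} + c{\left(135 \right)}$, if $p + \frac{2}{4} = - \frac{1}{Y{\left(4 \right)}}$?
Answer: $\frac{34641}{256} \approx 135.32$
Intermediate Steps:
$p = - \frac{9}{16}$ ($p = - \frac{1}{2} - \frac{1}{4^{2}} = - \frac{1}{2} - \frac{1}{16} = - \frac{9}{16} \approx -0.5625$)
$a{\left(j \right)} = \frac{81}{256}$ ($a{\left(j \right)} = \left(- \frac{9}{16}\right)^{2} = \frac{81}{256}$)
$a{\left(-102 \right)} + c{\left(135 \right)} = \frac{81}{256} + 135 = \frac{34641}{256}$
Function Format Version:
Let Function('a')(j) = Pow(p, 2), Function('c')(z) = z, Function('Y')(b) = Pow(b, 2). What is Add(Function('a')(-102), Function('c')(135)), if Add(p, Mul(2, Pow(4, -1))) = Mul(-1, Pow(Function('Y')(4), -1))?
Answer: Rational(34641, 256) ≈ 135.32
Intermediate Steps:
p = Rational(-9, 16) (p = Add(Rational(-1, 2), Mul(-1, Pow(Pow(4, 2), -1))) = Add(Rational(-1, 2), Mul(-1, Pow(16, -1))) = Add(Rational(-1, 2), Mul(-1, Rational(1, 16))) = Add(Rational(-1, 2), Rational(-1, 16)) = Rational(-9, 16) ≈ -0.56250)
Function('a')(j) = Rational(81, 256) (Function('a')(j) = Pow(Rational(-9, 16), 2) = Rational(81, 256))
Add(Function('a')(-102), Function('c')(135)) = Add(Rational(81, 256), 135) = Rational(34641, 256)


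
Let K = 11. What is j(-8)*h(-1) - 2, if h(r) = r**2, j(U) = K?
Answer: 9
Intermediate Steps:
j(U) = 11
j(-8)*h(-1) - 2 = 11*(-1)**2 - 2 = 11*1 - 2 = 11 - 2 = 9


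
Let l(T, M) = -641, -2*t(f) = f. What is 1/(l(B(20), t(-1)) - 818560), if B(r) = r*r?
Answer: -1/819201 ≈ -1.2207e-6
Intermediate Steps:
B(r) = r²
t(f) = -f/2
1/(l(B(20), t(-1)) - 818560) = 1/(-641 - 818560) = 1/(-819201) = -1/819201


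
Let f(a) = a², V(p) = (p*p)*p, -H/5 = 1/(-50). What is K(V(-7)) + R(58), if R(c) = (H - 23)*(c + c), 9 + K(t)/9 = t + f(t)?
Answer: 5265083/5 ≈ 1.0530e+6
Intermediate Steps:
H = ⅒ (H = -5/(-50) = -5*(-1/50) = ⅒ ≈ 0.10000)
V(p) = p³ (V(p) = p²*p = p³)
K(t) = -81 + 9*t + 9*t² (K(t) = -81 + 9*(t + t²) = -81 + (9*t + 9*t²) = -81 + 9*t + 9*t²)
R(c) = -229*c/5 (R(c) = (⅒ - 23)*(c + c) = -229*c/5)
K(V(-7)) + R(58) = (-81 + 9*(-7)³ + 9*((-7)³)²) - 229/5*58 = (-81 + 9*(-343) + 9*(-343)²) - 13282/5 = (-81 - 3087 + 9*117649) - 13282/5 = (-81 - 3087 + 1058841) - 13282/5 = 1055673 - 13282/5 = 5265083/5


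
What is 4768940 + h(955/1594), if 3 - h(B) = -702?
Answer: 4769645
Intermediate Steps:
h(B) = 705 (h(B) = 3 - 1*(-702) = 3 + 702 = 705)
4768940 + h(955/1594) = 4768940 + 705 = 4769645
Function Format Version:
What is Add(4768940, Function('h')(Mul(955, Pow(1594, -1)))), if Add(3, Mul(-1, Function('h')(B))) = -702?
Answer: 4769645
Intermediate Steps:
Function('h')(B) = 705 (Function('h')(B) = Add(3, Mul(-1, -702)) = Add(3, 702) = 705)
Add(4768940, Function('h')(Mul(955, Pow(1594, -1)))) = Add(4768940, 705) = 4769645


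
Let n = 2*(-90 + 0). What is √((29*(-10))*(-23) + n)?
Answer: √6490 ≈ 80.561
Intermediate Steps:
n = -180 (n = 2*(-90) = -180)
√((29*(-10))*(-23) + n) = √((29*(-10))*(-23) - 180) = √(-290*(-23) - 180) = √(6670 - 180) = √6490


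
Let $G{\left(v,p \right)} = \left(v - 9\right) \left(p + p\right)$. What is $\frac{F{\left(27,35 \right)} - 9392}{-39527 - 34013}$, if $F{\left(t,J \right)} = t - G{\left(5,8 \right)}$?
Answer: $\frac{9301}{73540} \approx 0.12648$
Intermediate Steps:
$G{\left(v,p \right)} = 2 p \left(-9 + v\right)$ ($G{\left(v,p \right)} = \left(-9 + v\right) 2 p = 2 p \left(-9 + v\right)$)
$F{\left(t,J \right)} = 64 + t$ ($F{\left(t,J \right)} = t - 2 \cdot 8 \left(-9 + 5\right) = t - 2 \cdot 8 \left(-4\right) = t - -64 = t + 64 = 64 + t$)
$\frac{F{\left(27,35 \right)} - 9392}{-39527 - 34013} = \frac{\left(64 + 27\right) - 9392}{-39527 - 34013} = \frac{91 - 9392}{-73540} = \left(-9301\right) \left(- \frac{1}{73540}\right) = \frac{9301}{73540}$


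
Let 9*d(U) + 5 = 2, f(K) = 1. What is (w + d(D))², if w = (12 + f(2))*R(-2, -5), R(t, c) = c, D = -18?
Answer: 38416/9 ≈ 4268.4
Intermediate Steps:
d(U) = -⅓ (d(U) = -5/9 + (⅑)*2 = -5/9 + 2/9 = -⅓)
w = -65 (w = (12 + 1)*(-5) = 13*(-5) = -65)
(w + d(D))² = (-65 - ⅓)² = (-196/3)² = 38416/9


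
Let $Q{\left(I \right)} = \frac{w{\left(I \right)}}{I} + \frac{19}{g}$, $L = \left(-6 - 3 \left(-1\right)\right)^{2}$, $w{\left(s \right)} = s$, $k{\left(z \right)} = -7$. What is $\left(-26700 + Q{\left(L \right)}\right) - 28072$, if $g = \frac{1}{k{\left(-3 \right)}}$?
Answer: $-54904$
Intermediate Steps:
$L = 9$ ($L = \left(-6 - -3\right)^{2} = \left(-6 + 3\right)^{2} = \left(-3\right)^{2} = 9$)
$g = - \frac{1}{7}$ ($g = \frac{1}{-7} = - \frac{1}{7} \approx -0.14286$)
$Q{\left(I \right)} = -132$ ($Q{\left(I \right)} = \frac{I}{I} + \frac{19}{- \frac{1}{7}} = 1 + 19 \left(-7\right) = 1 - 133 = -132$)
$\left(-26700 + Q{\left(L \right)}\right) - 28072 = \left(-26700 - 132\right) - 28072 = -26832 - 28072 = -54904$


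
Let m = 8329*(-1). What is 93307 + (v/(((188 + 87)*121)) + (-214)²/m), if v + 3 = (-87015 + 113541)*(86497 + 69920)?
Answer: 60416273904456/277147475 ≈ 2.1799e+5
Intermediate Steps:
v = 4149117339 (v = -3 + (-87015 + 113541)*(86497 + 69920) = -3 + 26526*156417 = -3 + 4149117342 = 4149117339)
m = -8329
93307 + (v/(((188 + 87)*121)) + (-214)²/m) = 93307 + (4149117339/(((188 + 87)*121)) + (-214)²/(-8329)) = 93307 + (4149117339/((275*121)) + 45796*(-1/8329)) = 93307 + (4149117339/33275 - 45796/8329) = 93307 + 34556474454631/277147475 = 60416273904456/277147475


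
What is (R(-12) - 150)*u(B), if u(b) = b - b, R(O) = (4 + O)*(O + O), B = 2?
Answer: 0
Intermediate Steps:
R(O) = 2*O*(4 + O) (R(O) = (4 + O)*(2*O) = 2*O*(4 + O))
u(b) = 0
(R(-12) - 150)*u(B) = (2*(-12)*(4 - 12) - 150)*0 = (2*(-12)*(-8) - 150)*0 = (192 - 150)*0 = 42*0 = 0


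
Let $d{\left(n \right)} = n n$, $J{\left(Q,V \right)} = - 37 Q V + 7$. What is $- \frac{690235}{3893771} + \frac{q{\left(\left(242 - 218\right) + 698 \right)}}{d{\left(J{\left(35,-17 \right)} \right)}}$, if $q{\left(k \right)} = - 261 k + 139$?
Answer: $- \frac{47925061473479}{269765174130452} \approx -0.17765$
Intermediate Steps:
$J{\left(Q,V \right)} = 7 - 37 Q V$ ($J{\left(Q,V \right)} = - 37 Q V + 7 = 7 - 37 Q V$)
$d{\left(n \right)} = n^{2}$
$q{\left(k \right)} = 139 - 261 k$
$- \frac{690235}{3893771} + \frac{q{\left(\left(242 - 218\right) + 698 \right)}}{d{\left(J{\left(35,-17 \right)} \right)}} = - \frac{690235}{3893771} + \frac{139 - 261 \left(\left(242 - 218\right) + 698\right)}{\left(7 - 1295 \left(-17\right)\right)^{2}} = \left(-690235\right) \frac{1}{3893771} + \frac{139 - 261 \left(24 + 698\right)}{\left(7 + 22015\right)^{2}} = - \frac{98605}{556253} + \frac{139 - 188442}{22022^{2}} = - \frac{98605}{556253} + \frac{139 - 188442}{484968484} = - \frac{98605}{556253} - \frac{188303}{484968484} = - \frac{47925061473479}{269765174130452}$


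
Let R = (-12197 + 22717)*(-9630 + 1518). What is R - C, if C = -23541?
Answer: -85314699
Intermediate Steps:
R = -85338240 (R = 10520*(-8112) = -85338240)
R - C = -85338240 - 1*(-23541) = -85338240 + 23541 = -85314699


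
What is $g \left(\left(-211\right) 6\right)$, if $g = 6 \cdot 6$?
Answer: $-45576$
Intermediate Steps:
$g = 36$
$g \left(\left(-211\right) 6\right) = 36 \left(\left(-211\right) 6\right) = 36 \left(-1266\right) = -45576$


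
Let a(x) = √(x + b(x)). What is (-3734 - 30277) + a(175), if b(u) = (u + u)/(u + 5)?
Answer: -34011 + 7*√130/6 ≈ -33998.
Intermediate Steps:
b(u) = 2*u/(5 + u) (b(u) = (2*u)/(5 + u) = 2*u/(5 + u))
a(x) = √(x + 2*x/(5 + x))
(-3734 - 30277) + a(175) = (-3734 - 30277) + √(175*(7 + 175)/(5 + 175)) = -34011 + √(175*182/180) = -34011 + √(175*(1/180)*182) = -34011 + √(3185/18) = -34011 + 7*√130/6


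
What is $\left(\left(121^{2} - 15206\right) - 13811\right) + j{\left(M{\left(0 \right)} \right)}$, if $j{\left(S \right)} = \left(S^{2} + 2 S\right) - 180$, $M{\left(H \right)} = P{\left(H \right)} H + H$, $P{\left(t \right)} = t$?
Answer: $-14556$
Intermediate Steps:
$M{\left(H \right)} = H + H^{2}$ ($M{\left(H \right)} = H H + H = H^{2} + H = H + H^{2}$)
$j{\left(S \right)} = -180 + S^{2} + 2 S$
$\left(\left(121^{2} - 15206\right) - 13811\right) + j{\left(M{\left(0 \right)} \right)} = \left(\left(121^{2} - 15206\right) - 13811\right) + \left(-180 + \left(0 \left(1 + 0\right)\right)^{2} + 2 \cdot 0 \left(1 + 0\right)\right) = \left(\left(14641 - 15206\right) - 13811\right) + \left(-180 + \left(0 \cdot 1\right)^{2} + 2 \cdot 0 \cdot 1\right) = \left(-565 - 13811\right) + \left(-180 + 0^{2} + 2 \cdot 0\right) = -14376 + \left(-180 + 0 + 0\right) = -14376 - 180 = -14556$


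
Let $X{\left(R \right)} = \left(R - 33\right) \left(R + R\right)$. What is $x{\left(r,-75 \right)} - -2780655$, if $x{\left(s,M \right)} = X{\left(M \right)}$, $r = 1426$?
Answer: $2796855$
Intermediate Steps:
$X{\left(R \right)} = 2 R \left(-33 + R\right)$ ($X{\left(R \right)} = \left(-33 + R\right) 2 R = 2 R \left(-33 + R\right)$)
$x{\left(s,M \right)} = 2 M \left(-33 + M\right)$
$x{\left(r,-75 \right)} - -2780655 = 2 \left(-75\right) \left(-33 - 75\right) - -2780655 = 2 \left(-75\right) \left(-108\right) + 2780655 = 16200 + 2780655 = 2796855$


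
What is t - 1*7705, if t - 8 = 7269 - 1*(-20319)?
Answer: 19891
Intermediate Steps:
t = 27596 (t = 8 + (7269 - 1*(-20319)) = 8 + (7269 + 20319) = 8 + 27588 = 27596)
t - 1*7705 = 27596 - 1*7705 = 27596 - 7705 = 19891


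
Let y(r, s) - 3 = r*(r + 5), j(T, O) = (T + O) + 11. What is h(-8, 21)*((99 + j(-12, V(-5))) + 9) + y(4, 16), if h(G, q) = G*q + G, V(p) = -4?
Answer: -18089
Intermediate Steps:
j(T, O) = 11 + O + T (j(T, O) = (O + T) + 11 = 11 + O + T)
y(r, s) = 3 + r*(5 + r) (y(r, s) = 3 + r*(r + 5) = 3 + r*(5 + r))
h(G, q) = G + G*q
h(-8, 21)*((99 + j(-12, V(-5))) + 9) + y(4, 16) = (-8*(1 + 21))*((99 + (11 - 4 - 12)) + 9) + (3 + 4**2 + 5*4) = (-8*22)*((99 - 5) + 9) + (3 + 16 + 20) = -176*(94 + 9) + 39 = -176*103 + 39 = -18128 + 39 = -18089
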